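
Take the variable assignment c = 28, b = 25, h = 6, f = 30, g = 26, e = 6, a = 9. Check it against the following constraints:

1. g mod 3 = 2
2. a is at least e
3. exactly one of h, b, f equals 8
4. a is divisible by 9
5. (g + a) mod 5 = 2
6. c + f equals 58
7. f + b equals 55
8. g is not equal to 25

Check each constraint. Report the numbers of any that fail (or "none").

Constraints 3, 5 are violated.

1. 26 mod 3 = 2 — satisfied.
2. a = 9, e = 6; 9 ≥ 6 — satisfied.
3. h=6, b=25, f=30; 0 of them equal 8, not exactly one — violated.
4. 9 / 9 = 1, so 9 divides 9 — satisfied.
5. g + a = 35; 35 mod 5 = 0, not 2 — violated.
6. c + f = 28 + 30 = 58 — satisfied.
7. f + b = 30 + 25 = 55 — satisfied.
8. g = 26, and 26 ≠ 25 — satisfied.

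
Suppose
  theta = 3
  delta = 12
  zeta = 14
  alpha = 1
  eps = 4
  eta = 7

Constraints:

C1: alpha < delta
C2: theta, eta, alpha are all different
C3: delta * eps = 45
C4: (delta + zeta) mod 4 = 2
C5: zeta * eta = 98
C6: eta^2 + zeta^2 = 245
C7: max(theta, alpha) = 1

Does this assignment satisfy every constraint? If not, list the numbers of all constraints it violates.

C1: alpha = 1, delta = 12; 1 < 12 — OK.
C2: values 3, 7, 1 are pairwise distinct — OK.
C3: delta * eps = 12 * 4 = 48, not 45 — violated.
C4: delta + zeta = 26; 26 mod 4 = 2 — OK.
C5: zeta * eta = 14 * 7 = 98 — OK.
C6: eta^2 + zeta^2 = 7^2 + 14^2 = 49 + 196 = 245 — OK.
C7: max(3, 1) = 3, not 1 — violated.

The assignment fails constraints 3 and 7.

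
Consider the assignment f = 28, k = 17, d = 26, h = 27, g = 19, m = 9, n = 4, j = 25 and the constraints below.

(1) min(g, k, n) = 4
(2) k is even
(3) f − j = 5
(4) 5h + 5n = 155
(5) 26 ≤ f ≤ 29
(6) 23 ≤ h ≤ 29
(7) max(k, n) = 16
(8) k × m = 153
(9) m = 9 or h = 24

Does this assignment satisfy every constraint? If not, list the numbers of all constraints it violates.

(1) min(19, 17, 4) = 4  holds
(2) k = 17 is odd  fails
(3) f − j = 28 − 25 = 3, not 5  fails
(4) 5h + 5n = 5(27) + 5(4) = 155  holds
(5) f = 28 lies in [26, 29]  holds
(6) h = 27 lies in [23, 29]  holds
(7) max(17, 4) = 17, not 16  fails
(8) k × m = 17 × 9 = 153  holds
(9) m = 9 = 9 (first disjunct)  holds

Constraints 2, 3, and 7 are violated.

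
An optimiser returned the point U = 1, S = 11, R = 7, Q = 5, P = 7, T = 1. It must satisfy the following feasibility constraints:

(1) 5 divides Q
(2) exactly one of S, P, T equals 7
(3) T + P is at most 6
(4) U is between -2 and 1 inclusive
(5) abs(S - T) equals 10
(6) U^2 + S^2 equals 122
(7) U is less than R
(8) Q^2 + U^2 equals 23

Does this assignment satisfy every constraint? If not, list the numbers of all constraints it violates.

Violated: 3 and 8.

(1) 5 / 5 = 1, so 5 divides 5  true
(2) S=11, P=7, T=1; 1 of them equals 7  true
(3) T + P = 1 + 7 = 8; 8 > 6, bound 6 not met  false
(4) U = 1 lies in [-2, 1]  true
(5) abs(11 - 1) = 10  true
(6) U^2 + S^2 = 1^2 + 11^2 = 1 + 121 = 122  true
(7) U = 1, R = 7; 1 < 7  true
(8) Q^2 + U^2 = 5^2 + 1^2 = 25 + 1 = 26, not 23  false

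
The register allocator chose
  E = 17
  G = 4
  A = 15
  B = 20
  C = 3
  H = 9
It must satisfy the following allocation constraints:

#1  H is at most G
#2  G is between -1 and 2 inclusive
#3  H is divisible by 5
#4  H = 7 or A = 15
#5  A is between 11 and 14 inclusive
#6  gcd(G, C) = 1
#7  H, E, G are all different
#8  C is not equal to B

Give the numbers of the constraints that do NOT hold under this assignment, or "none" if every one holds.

No — constraints 1, 2, 3, and 5 are not satisfied.

#1 H = 9, G = 4; 9 > 4 (want ≤)  no
#2 G = 4 is outside [-1, 2]  no
#3 9 = 5*1 + 4, so 5 does not divide 9  no
#4 H = 9 ≠ 7, but A = 15 = 15 (second disjunct)  yes
#5 A = 15 is outside [11, 14]  no
#6 gcd(4, 3) = 1  yes
#7 values 9, 17, 4 are pairwise distinct  yes
#8 C = 3, B = 20; distinct  yes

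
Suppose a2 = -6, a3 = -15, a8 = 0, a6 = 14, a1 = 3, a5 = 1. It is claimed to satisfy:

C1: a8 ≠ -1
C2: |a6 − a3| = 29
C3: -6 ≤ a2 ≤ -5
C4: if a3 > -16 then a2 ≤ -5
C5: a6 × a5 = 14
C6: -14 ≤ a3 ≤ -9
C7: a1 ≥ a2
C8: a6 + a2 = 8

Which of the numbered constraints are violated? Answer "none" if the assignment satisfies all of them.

Constraint 6 is violated.

C1: a8 = 0, and 0 ≠ -1 — satisfied.
C2: |14 − (-15)| = 29 — satisfied.
C3: a2 = -6 lies in [-6, -5] — satisfied.
C4: a3 = -15 > -16, so we need a2 ≤ -5; a2 = -6 ≤ -5 — satisfied.
C5: a6 × a5 = 14 × 1 = 14 — satisfied.
C6: a3 = -15 is outside [-14, -9] — violated.
C7: a1 = 3, a2 = -6; 3 ≥ -6 — satisfied.
C8: a6 + a2 = 14 + (-6) = 8 — satisfied.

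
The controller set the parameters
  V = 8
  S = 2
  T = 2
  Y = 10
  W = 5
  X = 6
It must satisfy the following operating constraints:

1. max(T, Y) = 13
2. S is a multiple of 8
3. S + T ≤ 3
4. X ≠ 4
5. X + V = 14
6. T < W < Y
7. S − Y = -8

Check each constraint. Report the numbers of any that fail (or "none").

No — constraints 1, 2, and 3 are not satisfied.

1. max(2, 10) = 10, not 13  ✘
2. 2 = 8×0 + 2, so 8 does not divide 2  ✘
3. S + T = 2 + 2 = 4; 4 > 3, bound 3 not met  ✘
4. X = 6, and 6 ≠ 4  ✔
5. X + V = 6 + 8 = 14  ✔
6. values 2 < 5 < 10  ✔
7. S − Y = 2 − 10 = -8  ✔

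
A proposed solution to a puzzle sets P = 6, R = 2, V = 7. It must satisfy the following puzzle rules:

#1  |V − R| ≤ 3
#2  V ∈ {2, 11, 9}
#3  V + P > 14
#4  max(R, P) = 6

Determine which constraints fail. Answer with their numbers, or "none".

#1 |7 − 2| = 5; 5 > 3, exceeds bound 3  no
#2 V = 7 is not in {2, 11, 9}  no
#3 V + P = 7 + 6 = 13; 13 ≤ 14, bound 14 not met  no
#4 max(2, 6) = 6  yes

Constraints 1, 2, and 3 are violated.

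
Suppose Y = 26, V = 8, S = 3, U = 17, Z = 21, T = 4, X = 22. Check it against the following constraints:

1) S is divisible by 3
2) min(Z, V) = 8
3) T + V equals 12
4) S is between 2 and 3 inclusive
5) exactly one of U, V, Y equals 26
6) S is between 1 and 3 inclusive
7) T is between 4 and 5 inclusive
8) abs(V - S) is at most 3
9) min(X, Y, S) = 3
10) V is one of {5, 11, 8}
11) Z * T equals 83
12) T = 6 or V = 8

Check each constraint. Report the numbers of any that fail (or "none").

Violated: 8 and 11.

1) 3 / 3 = 1, so 3 divides 3  OK
2) min(21, 8) = 8  OK
3) T + V = 4 + 8 = 12  OK
4) S = 3 lies in [2, 3]  OK
5) U=17, V=8, Y=26; 1 of them equals 26  OK
6) S = 3 lies in [1, 3]  OK
7) T = 4 lies in [4, 5]  OK
8) abs(8 - 3) = 5; 5 > 3, exceeds bound 3  FAIL
9) min(22, 26, 3) = 3  OK
10) V = 8 is in {5, 11, 8}  OK
11) Z * T = 21 * 4 = 84, not 83  FAIL
12) T = 4 ≠ 6, but V = 8 = 8 (second disjunct)  OK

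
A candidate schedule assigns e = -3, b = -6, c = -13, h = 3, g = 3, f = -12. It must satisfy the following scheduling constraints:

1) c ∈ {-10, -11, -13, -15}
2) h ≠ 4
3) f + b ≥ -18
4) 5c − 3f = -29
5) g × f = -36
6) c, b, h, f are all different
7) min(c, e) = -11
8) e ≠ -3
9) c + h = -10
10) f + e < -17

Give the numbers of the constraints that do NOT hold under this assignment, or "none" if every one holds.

The assignment fails constraints 7, 8, 10.

1) c = -13 is in {-10, -11, -13, -15} — OK.
2) h = 3, and 3 ≠ 4 — OK.
3) f + b = -12 + (-6) = -18; -18 ≥ -18 — OK.
4) 5c − 3f = 5(-13) − 3(-12) = -29 — OK.
5) g × f = 3 × (-12) = -36 — OK.
6) values -13, -6, 3, -12 are pairwise distinct — OK.
7) min(-13, -3) = -13, not -11 — violated.
8) e = -3, but -3 is required to differ — violated.
9) c + h = -13 + 3 = -10 — OK.
10) f + e = -12 + (-3) = -15; -15 ≥ -17, bound -17 not met — violated.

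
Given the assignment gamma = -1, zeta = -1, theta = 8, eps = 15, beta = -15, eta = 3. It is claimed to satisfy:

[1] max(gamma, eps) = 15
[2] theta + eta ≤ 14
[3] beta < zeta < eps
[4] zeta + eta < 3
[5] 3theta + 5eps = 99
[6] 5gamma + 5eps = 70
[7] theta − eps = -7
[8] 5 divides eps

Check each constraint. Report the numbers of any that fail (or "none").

The assignment satisfies every constraint.

[1] max(-1, 15) = 15 — OK.
[2] theta + eta = 8 + 3 = 11; 11 ≤ 14 — OK.
[3] values -15 < -1 < 15 — OK.
[4] zeta + eta = -1 + 3 = 2; 2 < 3 — OK.
[5] 3theta + 5eps = 3(8) + 5(15) = 99 — OK.
[6] 5gamma + 5eps = 5(-1) + 5(15) = 70 — OK.
[7] theta − eps = 8 − 15 = -7 — OK.
[8] 15 / 5 = 3, so 5 divides 15 — OK.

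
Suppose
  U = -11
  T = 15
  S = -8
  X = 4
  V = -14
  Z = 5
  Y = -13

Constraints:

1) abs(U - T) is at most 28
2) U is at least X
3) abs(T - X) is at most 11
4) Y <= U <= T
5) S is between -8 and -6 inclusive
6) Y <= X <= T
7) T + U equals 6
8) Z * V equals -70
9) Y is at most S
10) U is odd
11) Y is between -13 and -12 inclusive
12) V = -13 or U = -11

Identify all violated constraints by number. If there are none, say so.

No — constraints 2 and 7 are not satisfied.

1) abs(-11 - 15) = 26; 26 ≤ 28 — satisfied.
2) U = -11, X = 4; -11 < 4 (want ≥) — violated.
3) abs(15 - 4) = 11; 11 ≤ 11 — satisfied.
4) values -13 <= -11 <= 15 — satisfied.
5) S = -8 lies in [-8, -6] — satisfied.
6) values -13 <= 4 <= 15 — satisfied.
7) T + U = 15 + (-11) = 4, not 6 — violated.
8) Z * V = 5 * (-14) = -70 — satisfied.
9) Y = -13, S = -8; -13 ≤ -8 — satisfied.
10) U = -11 is odd — satisfied.
11) Y = -13 lies in [-13, -12] — satisfied.
12) V = -14 ≠ -13, but U = -11 = -11 (second disjunct) — satisfied.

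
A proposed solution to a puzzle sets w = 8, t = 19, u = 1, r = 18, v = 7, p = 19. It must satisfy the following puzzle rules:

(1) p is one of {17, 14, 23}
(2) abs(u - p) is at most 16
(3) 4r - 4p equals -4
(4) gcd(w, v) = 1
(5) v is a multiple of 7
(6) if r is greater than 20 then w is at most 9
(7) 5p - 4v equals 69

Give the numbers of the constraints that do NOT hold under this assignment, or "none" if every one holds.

No — constraints 1, 2, and 7 are not satisfied.

(1) p = 19 is not in {17, 14, 23} — violated.
(2) abs(1 - 19) = 18; 18 > 16, exceeds bound 16 — violated.
(3) 4r - 4p = 4(18) - 4(19) = -4 — satisfied.
(4) gcd(8, 7) = 1 — satisfied.
(5) 7 / 7 = 1, so 7 divides 7 — satisfied.
(6) r = 18, not > 20; antecedent false, conditional vacuously true — satisfied.
(7) 5p - 4v = 5(19) - 4(7) = 67, not 69 — violated.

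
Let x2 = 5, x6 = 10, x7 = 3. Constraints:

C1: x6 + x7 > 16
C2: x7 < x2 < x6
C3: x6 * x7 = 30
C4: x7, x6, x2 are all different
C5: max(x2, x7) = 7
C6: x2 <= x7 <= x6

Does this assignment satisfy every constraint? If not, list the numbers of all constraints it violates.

C1: x6 + x7 = 10 + 3 = 13; 13 ≤ 16, bound 16 not met — violated.
C2: values 3 < 5 < 10 — OK.
C3: x6 * x7 = 10 * 3 = 30 — OK.
C4: values 3, 10, 5 are pairwise distinct — OK.
C5: max(5, 3) = 5, not 7 — violated.
C6: values 5, 3, 10; x2 = 5 is not <= x7 = 3 — violated.

The assignment fails constraints 1, 5, 6.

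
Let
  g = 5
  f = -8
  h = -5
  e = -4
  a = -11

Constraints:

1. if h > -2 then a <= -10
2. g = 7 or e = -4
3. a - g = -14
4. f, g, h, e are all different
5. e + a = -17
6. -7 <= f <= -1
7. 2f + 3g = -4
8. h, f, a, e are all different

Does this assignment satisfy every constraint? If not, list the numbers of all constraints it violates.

1. h = -5, not > -2; antecedent false, conditional vacuously true  true
2. g = 5 ≠ 7, but e = -4 = -4 (second disjunct)  true
3. a - g = -11 - 5 = -16, not -14  false
4. values -8, 5, -5, -4 are pairwise distinct  true
5. e + a = -4 + (-11) = -15, not -17  false
6. f = -8 is outside [-7, -1]  false
7. 2f + 3g = 2(-8) + 3(5) = -1, not -4  false
8. values -5, -8, -11, -4 are pairwise distinct  true

Constraints 3, 5, 6, 7 are violated.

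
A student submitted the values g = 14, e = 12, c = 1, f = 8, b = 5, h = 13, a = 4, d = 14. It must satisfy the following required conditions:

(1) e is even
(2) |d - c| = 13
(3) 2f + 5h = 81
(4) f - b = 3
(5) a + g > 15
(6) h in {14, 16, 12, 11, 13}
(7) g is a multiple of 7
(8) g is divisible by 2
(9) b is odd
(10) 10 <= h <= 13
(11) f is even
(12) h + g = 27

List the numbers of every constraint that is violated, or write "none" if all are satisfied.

Yes — all constraints hold.

(1) e = 12 is even  true
(2) |14 - 1| = 13  true
(3) 2f + 5h = 2(8) + 5(13) = 81  true
(4) f - b = 8 - 5 = 3  true
(5) a + g = 4 + 14 = 18; 18 > 15  true
(6) h = 13 is in {14, 16, 12, 11, 13}  true
(7) 14 / 7 = 2, so 7 divides 14  true
(8) 14 / 2 = 7, so 2 divides 14  true
(9) b = 5 is odd  true
(10) h = 13 lies in [10, 13]  true
(11) f = 8 is even  true
(12) h + g = 13 + 14 = 27  true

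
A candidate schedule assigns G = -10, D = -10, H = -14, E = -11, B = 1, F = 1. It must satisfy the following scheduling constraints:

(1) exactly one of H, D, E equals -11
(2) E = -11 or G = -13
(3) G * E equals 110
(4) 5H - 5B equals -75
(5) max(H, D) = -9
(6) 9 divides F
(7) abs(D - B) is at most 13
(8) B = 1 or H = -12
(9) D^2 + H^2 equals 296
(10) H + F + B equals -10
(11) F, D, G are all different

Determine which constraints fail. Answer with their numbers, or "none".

(1) H=-14, D=-10, E=-11; 1 of them equals -11 — holds.
(2) E = -11 = -11 (first disjunct) — holds.
(3) G * E = -10 * (-11) = 110 — holds.
(4) 5H - 5B = 5(-14) - 5(1) = -75 — holds.
(5) max(-14, -10) = -10, not -9 — fails.
(6) 1 = 9*0 + 1, so 9 does not divide 1 — fails.
(7) abs(-10 - 1) = 11; 11 ≤ 13 — holds.
(8) B = 1 = 1 (first disjunct) — holds.
(9) D^2 + H^2 = (-10)^2 + (-14)^2 = 100 + 196 = 296 — holds.
(10) H + F + B = -14 + 1 + 1 = -12, not -10 — fails.
(11) D = G = -10, not all different — fails.

Violated: 5, 6, 10, 11.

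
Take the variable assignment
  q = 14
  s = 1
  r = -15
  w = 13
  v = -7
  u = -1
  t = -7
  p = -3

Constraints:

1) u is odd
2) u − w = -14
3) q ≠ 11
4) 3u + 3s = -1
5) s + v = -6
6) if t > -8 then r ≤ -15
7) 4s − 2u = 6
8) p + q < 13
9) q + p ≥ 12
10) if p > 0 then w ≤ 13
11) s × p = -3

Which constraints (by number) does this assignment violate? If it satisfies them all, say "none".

1) u = -1 is odd  ✓
2) u − w = -1 − 13 = -14  ✓
3) q = 14, and 14 ≠ 11  ✓
4) 3u + 3s = 3(-1) + 3(1) = 0, not -1  ✗
5) s + v = 1 + (-7) = -6  ✓
6) t = -7 > -8, so we need r ≤ -15; r = -15 ≤ -15  ✓
7) 4s − 2u = 4(1) − 2(-1) = 6  ✓
8) p + q = -3 + 14 = 11; 11 < 13  ✓
9) q + p = 14 + (-3) = 11; 11 < 12, bound 12 not met  ✗
10) p = -3, not > 0; antecedent false, conditional vacuously true  ✓
11) s × p = 1 × (-3) = -3  ✓

Violated: 4 and 9.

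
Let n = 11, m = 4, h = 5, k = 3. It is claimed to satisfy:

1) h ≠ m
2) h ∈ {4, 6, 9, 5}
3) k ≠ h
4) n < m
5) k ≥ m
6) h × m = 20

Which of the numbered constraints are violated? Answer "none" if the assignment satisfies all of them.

Constraints 4 and 5 do not hold.

1) h = 5, m = 4; distinct — holds.
2) h = 5 is in {4, 6, 9, 5} — holds.
3) k = 3, h = 5; distinct — holds.
4) n = 11, m = 4; 11 ≥ 4 (want <) — does not hold.
5) k = 3, m = 4; 3 < 4 (want ≥) — does not hold.
6) h × m = 5 × 4 = 20 — holds.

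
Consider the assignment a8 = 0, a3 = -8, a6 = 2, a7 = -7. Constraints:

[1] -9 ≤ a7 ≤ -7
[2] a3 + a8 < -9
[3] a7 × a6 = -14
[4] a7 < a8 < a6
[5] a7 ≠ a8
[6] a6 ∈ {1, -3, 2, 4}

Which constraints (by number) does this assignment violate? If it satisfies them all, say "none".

[1] a7 = -7 lies in [-9, -7]  ✓
[2] a3 + a8 = -8 + 0 = -8; -8 ≥ -9, bound -9 not met  ✗
[3] a7 × a6 = -7 × 2 = -14  ✓
[4] values -7 < 0 < 2  ✓
[5] a7 = -7, a8 = 0; distinct  ✓
[6] a6 = 2 is in {1, -3, 2, 4}  ✓

The assignment fails constraint 2.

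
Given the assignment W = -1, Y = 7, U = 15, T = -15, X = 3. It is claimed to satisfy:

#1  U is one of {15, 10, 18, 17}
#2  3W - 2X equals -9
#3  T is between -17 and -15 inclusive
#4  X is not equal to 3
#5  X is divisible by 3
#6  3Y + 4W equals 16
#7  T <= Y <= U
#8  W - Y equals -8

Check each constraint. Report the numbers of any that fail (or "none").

Constraints 4 and 6 are violated.

#1 U = 15 is in {15, 10, 18, 17} — holds.
#2 3W - 2X = 3(-1) - 2(3) = -9 — holds.
#3 T = -15 lies in [-17, -15] — holds.
#4 X = 3, but 3 is required to differ — fails.
#5 3 / 3 = 1, so 3 divides 3 — holds.
#6 3Y + 4W = 3(7) + 4(-1) = 17, not 16 — fails.
#7 values -15 <= 7 <= 15 — holds.
#8 W - Y = -1 - 7 = -8 — holds.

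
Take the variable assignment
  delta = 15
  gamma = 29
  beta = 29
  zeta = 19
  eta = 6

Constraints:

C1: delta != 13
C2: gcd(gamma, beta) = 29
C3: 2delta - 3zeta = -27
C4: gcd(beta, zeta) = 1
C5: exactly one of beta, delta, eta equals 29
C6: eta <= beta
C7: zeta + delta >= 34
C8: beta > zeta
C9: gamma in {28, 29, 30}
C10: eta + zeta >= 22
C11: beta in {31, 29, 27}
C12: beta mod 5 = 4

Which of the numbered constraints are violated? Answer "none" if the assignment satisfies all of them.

None — every constraint holds.

C1: delta = 15, and 15 ≠ 13  OK
C2: gcd(29, 29) = 29  OK
C3: 2delta - 3zeta = 2(15) - 3(19) = -27  OK
C4: gcd(29, 19) = 1  OK
C5: beta=29, delta=15, eta=6; 1 of them equals 29  OK
C6: eta = 6, beta = 29; 6 ≤ 29  OK
C7: zeta + delta = 19 + 15 = 34; 34 ≥ 34  OK
C8: beta = 29, zeta = 19; 29 > 19  OK
C9: gamma = 29 is in {28, 29, 30}  OK
C10: eta + zeta = 6 + 19 = 25; 25 ≥ 22  OK
C11: beta = 29 is in {31, 29, 27}  OK
C12: 29 mod 5 = 4  OK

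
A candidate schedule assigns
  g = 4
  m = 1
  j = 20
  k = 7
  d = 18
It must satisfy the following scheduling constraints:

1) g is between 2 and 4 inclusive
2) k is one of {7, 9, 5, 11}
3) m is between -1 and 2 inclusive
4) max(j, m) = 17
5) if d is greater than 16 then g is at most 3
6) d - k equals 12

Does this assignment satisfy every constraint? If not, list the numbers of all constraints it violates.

Constraints 4, 5, 6 are violated.

1) g = 4 lies in [2, 4]  ✓
2) k = 7 is in {7, 9, 5, 11}  ✓
3) m = 1 lies in [-1, 2]  ✓
4) max(20, 1) = 20, not 17  ✗
5) d = 18 > 16, so we need g ≤ 3; but g = 4 > 3  ✗
6) d - k = 18 - 7 = 11, not 12  ✗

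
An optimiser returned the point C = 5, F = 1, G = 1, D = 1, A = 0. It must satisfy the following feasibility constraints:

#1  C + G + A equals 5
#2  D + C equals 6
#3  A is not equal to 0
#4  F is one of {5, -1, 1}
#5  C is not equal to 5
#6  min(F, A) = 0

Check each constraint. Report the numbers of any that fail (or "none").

#1 C + G + A = 5 + 1 + 0 = 6, not 5 — fails.
#2 D + C = 1 + 5 = 6 — holds.
#3 A = 0, but 0 is required to differ — fails.
#4 F = 1 is in {5, -1, 1} — holds.
#5 C = 5, but 5 is required to differ — fails.
#6 min(1, 0) = 0 — holds.

Constraints 1, 3, 5 do not hold.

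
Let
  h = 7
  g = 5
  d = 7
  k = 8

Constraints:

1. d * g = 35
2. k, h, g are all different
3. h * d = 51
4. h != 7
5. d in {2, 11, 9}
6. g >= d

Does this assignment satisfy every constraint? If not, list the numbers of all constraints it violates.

1. d * g = 7 * 5 = 35 — satisfied.
2. values 8, 7, 5 are pairwise distinct — satisfied.
3. h * d = 7 * 7 = 49, not 51 — violated.
4. h = 7, but 7 is required to differ — violated.
5. d = 7 is not in {2, 11, 9} — violated.
6. g = 5, d = 7; 5 < 7 (want ≥) — violated.

Constraints 3, 4, 5, and 6 are violated.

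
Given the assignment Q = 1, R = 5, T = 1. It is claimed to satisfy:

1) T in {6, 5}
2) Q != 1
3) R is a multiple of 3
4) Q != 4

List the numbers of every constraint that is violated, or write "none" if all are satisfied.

1) T = 1 is not in {6, 5} — violated.
2) Q = 1, but 1 is required to differ — violated.
3) 5 = 3*1 + 2, so 3 does not divide 5 — violated.
4) Q = 1, and 1 ≠ 4 — OK.

Violated: 1, 2, and 3.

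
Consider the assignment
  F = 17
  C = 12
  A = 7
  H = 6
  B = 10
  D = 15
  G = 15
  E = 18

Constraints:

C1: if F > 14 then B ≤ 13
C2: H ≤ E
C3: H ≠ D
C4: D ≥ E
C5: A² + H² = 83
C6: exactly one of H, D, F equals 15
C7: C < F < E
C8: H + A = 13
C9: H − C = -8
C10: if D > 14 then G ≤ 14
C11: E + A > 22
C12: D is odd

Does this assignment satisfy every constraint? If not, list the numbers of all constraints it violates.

C1: F = 17 > 14, so we need B ≤ 13; B = 10 ≤ 13 — holds.
C2: H = 6, E = 18; 6 ≤ 18 — holds.
C3: H = 6, D = 15; distinct — holds.
C4: D = 15, E = 18; 15 < 18 (want ≥) — fails.
C5: A² + H² = 7² + 6² = 49 + 36 = 85, not 83 — fails.
C6: H=6, D=15, F=17; 1 of them equals 15 — holds.
C7: values 12 < 17 < 18 — holds.
C8: H + A = 6 + 7 = 13 — holds.
C9: H − C = 6 − 12 = -6, not -8 — fails.
C10: D = 15 > 14, so we need G ≤ 14; but G = 15 > 14 — fails.
C11: E + A = 18 + 7 = 25; 25 > 22 — holds.
C12: D = 15 is odd — holds.

Constraints 4, 5, 9, and 10 are violated.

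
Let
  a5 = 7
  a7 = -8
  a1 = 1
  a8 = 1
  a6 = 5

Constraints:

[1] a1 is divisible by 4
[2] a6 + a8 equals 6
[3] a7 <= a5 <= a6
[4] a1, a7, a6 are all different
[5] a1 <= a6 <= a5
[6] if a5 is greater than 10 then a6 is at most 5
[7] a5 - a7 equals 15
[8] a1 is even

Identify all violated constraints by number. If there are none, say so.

[1] 1 = 4*0 + 1, so 4 does not divide 1  FAIL
[2] a6 + a8 = 5 + 1 = 6  OK
[3] values -8, 7, 5; a5 = 7 is not <= a6 = 5  FAIL
[4] values 1, -8, 5 are pairwise distinct  OK
[5] values 1 <= 5 <= 7  OK
[6] a5 = 7, not > 10; antecedent false, conditional vacuously true  OK
[7] a5 - a7 = 7 - (-8) = 15  OK
[8] a1 = 1 is odd  FAIL

No — constraints 1, 3, and 8 are not satisfied.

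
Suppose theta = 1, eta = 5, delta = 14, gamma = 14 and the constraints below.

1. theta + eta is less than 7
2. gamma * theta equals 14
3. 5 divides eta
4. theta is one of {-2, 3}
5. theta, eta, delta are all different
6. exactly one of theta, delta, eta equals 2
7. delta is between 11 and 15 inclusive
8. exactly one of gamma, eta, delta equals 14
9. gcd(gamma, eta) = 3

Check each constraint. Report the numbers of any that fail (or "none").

No — constraints 4, 6, 8, and 9 are not satisfied.

1. theta + eta = 1 + 5 = 6; 6 < 7  yes
2. gamma * theta = 14 * 1 = 14  yes
3. 5 / 5 = 1, so 5 divides 5  yes
4. theta = 1 is not in {-2, 3}  no
5. values 1, 5, 14 are pairwise distinct  yes
6. theta=1, delta=14, eta=5; 0 of them equal 2, not exactly one  no
7. delta = 14 lies in [11, 15]  yes
8. gamma=14, eta=5, delta=14; 2 of them equal 14, not exactly one  no
9. gcd(14, 5) = 1, not 3  no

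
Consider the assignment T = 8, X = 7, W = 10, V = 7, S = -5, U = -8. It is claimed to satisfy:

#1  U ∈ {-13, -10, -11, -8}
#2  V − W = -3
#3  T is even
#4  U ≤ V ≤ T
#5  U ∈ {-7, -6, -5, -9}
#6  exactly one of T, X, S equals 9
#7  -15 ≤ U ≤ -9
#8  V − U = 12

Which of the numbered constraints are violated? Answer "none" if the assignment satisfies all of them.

#1 U = -8 is in {-13, -10, -11, -8} — satisfied.
#2 V − W = 7 − 10 = -3 — satisfied.
#3 T = 8 is even — satisfied.
#4 values -8 ≤ 7 ≤ 8 — satisfied.
#5 U = -8 is not in {-7, -6, -5, -9} — violated.
#6 T=8, X=7, S=-5; 0 of them equal 9, not exactly one — violated.
#7 U = -8 is outside [-15, -9] — violated.
#8 V − U = 7 − (-8) = 15, not 12 — violated.

Constraints 5, 6, 7, and 8 do not hold.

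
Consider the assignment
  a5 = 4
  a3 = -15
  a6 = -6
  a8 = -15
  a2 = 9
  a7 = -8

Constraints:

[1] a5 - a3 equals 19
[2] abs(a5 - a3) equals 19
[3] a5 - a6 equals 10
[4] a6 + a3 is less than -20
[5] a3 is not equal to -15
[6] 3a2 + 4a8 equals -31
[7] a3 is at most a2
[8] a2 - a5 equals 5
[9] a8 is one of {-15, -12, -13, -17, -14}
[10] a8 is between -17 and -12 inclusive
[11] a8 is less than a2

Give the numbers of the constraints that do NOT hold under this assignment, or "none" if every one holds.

[1] a5 - a3 = 4 - (-15) = 19 — OK.
[2] abs(4 - (-15)) = 19 — OK.
[3] a5 - a6 = 4 - (-6) = 10 — OK.
[4] a6 + a3 = -6 + (-15) = -21; -21 < -20 — OK.
[5] a3 = -15, but -15 is required to differ — violated.
[6] 3a2 + 4a8 = 3(9) + 4(-15) = -33, not -31 — violated.
[7] a3 = -15, a2 = 9; -15 ≤ 9 — OK.
[8] a2 - a5 = 9 - 4 = 5 — OK.
[9] a8 = -15 is in {-15, -12, -13, -17, -14} — OK.
[10] a8 = -15 lies in [-17, -12] — OK.
[11] a8 = -15, a2 = 9; -15 < 9 — OK.

Constraints 5, 6 are violated.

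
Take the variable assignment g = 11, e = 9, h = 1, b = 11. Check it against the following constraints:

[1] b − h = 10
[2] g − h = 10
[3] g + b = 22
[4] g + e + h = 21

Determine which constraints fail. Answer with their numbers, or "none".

No violations.

[1] b − h = 11 − 1 = 10  yes
[2] g − h = 11 − 1 = 10  yes
[3] g + b = 11 + 11 = 22  yes
[4] g + e + h = 11 + 9 + 1 = 21  yes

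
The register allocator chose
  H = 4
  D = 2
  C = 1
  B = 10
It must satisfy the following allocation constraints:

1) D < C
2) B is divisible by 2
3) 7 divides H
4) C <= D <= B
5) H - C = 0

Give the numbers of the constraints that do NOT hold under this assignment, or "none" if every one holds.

The assignment fails constraints 1, 3, and 5.

1) D = 2, C = 1; 2 ≥ 1 (want <) — violated.
2) 10 / 2 = 5, so 2 divides 10 — satisfied.
3) 4 = 7*0 + 4, so 7 does not divide 4 — violated.
4) values 1 <= 2 <= 10 — satisfied.
5) H - C = 4 - 1 = 3, not 0 — violated.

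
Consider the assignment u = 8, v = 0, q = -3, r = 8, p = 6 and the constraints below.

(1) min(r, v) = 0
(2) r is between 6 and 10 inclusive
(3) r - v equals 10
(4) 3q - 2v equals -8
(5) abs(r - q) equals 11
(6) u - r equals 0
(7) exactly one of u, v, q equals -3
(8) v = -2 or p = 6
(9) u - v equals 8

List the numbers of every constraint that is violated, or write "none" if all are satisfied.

(1) min(8, 0) = 0 — satisfied.
(2) r = 8 lies in [6, 10] — satisfied.
(3) r - v = 8 - 0 = 8, not 10 — violated.
(4) 3q - 2v = 3(-3) - 2(0) = -9, not -8 — violated.
(5) abs(8 - (-3)) = 11 — satisfied.
(6) u - r = 8 - 8 = 0 — satisfied.
(7) u=8, v=0, q=-3; 1 of them equals -3 — satisfied.
(8) v = 0 ≠ -2, but p = 6 = 6 (second disjunct) — satisfied.
(9) u - v = 8 - 0 = 8 — satisfied.

Constraints 3 and 4 are violated.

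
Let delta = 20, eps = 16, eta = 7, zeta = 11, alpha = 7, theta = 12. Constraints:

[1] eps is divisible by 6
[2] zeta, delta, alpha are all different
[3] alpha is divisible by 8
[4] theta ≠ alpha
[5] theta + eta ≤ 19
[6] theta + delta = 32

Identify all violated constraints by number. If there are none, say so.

[1] 16 = 6×2 + 4, so 6 does not divide 16 — does not hold.
[2] values 11, 20, 7 are pairwise distinct — holds.
[3] 7 = 8×0 + 7, so 8 does not divide 7 — does not hold.
[4] theta = 12, alpha = 7; distinct — holds.
[5] theta + eta = 12 + 7 = 19; 19 ≤ 19 — holds.
[6] theta + delta = 12 + 20 = 32 — holds.

Violated: 1 and 3.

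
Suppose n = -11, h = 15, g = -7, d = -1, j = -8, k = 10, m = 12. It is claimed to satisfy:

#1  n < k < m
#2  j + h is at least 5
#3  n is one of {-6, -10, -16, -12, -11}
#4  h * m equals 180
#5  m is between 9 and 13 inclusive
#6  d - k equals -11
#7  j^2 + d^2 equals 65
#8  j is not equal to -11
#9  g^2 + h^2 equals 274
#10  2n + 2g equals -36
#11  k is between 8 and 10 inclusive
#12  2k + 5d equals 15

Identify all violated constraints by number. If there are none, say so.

None — every constraint holds.

#1 values -11 < 10 < 12  ✓
#2 j + h = -8 + 15 = 7; 7 ≥ 5  ✓
#3 n = -11 is in {-6, -10, -16, -12, -11}  ✓
#4 h * m = 15 * 12 = 180  ✓
#5 m = 12 lies in [9, 13]  ✓
#6 d - k = -1 - 10 = -11  ✓
#7 j^2 + d^2 = (-8)^2 + (-1)^2 = 64 + 1 = 65  ✓
#8 j = -8, and -8 ≠ -11  ✓
#9 g^2 + h^2 = (-7)^2 + 15^2 = 49 + 225 = 274  ✓
#10 2n + 2g = 2(-11) + 2(-7) = -36  ✓
#11 k = 10 lies in [8, 10]  ✓
#12 2k + 5d = 2(10) + 5(-1) = 15  ✓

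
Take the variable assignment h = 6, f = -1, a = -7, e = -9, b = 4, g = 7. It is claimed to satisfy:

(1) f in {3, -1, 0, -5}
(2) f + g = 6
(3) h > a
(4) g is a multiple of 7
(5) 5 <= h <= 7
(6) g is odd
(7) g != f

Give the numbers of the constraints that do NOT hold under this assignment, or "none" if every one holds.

Yes — all constraints hold.

(1) f = -1 is in {3, -1, 0, -5}  OK
(2) f + g = -1 + 7 = 6  OK
(3) h = 6, a = -7; 6 > -7  OK
(4) 7 / 7 = 1, so 7 divides 7  OK
(5) h = 6 lies in [5, 7]  OK
(6) g = 7 is odd  OK
(7) g = 7, f = -1; distinct  OK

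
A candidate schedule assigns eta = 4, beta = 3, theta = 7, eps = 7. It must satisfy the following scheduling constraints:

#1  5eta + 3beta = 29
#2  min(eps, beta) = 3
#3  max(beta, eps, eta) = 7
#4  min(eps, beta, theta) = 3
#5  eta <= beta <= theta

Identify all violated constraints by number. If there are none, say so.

The assignment fails constraint 5.

#1 5eta + 3beta = 5(4) + 3(3) = 29  holds
#2 min(7, 3) = 3  holds
#3 max(3, 7, 4) = 7  holds
#4 min(7, 3, 7) = 3  holds
#5 values 4, 3, 7; eta = 4 is not <= beta = 3  fails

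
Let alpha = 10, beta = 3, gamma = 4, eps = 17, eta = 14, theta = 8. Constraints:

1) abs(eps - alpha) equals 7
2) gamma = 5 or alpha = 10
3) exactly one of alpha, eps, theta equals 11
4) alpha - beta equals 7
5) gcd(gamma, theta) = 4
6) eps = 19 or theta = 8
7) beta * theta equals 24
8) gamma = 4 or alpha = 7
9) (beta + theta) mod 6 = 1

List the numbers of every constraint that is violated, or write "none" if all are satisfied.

1) abs(17 - 10) = 7  OK
2) gamma = 4 ≠ 5, but alpha = 10 = 10 (second disjunct)  OK
3) alpha=10, eps=17, theta=8; 0 of them equal 11, not exactly one  FAIL
4) alpha - beta = 10 - 3 = 7  OK
5) gcd(4, 8) = 4  OK
6) eps = 17 ≠ 19, but theta = 8 = 8 (second disjunct)  OK
7) beta * theta = 3 * 8 = 24  OK
8) gamma = 4 = 4 (first disjunct)  OK
9) beta + theta = 11; 11 mod 6 = 5, not 1  FAIL

Constraints 3 and 9 do not hold.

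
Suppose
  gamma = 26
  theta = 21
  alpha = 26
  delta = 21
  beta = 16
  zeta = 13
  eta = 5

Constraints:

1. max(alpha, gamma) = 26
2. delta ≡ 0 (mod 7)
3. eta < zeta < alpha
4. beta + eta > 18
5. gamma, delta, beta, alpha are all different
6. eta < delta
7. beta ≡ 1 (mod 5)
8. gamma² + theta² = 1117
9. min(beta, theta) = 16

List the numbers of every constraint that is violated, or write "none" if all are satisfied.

1. max(26, 26) = 26  true
2. 21 mod 7 = 0  true
3. values 5 < 13 < 26  true
4. beta + eta = 16 + 5 = 21; 21 > 18  true
5. gamma = alpha = 26, not all different  false
6. eta = 5, delta = 21; 5 < 21  true
7. 16 mod 5 = 1  true
8. gamma² + theta² = 26² + 21² = 676 + 441 = 1117  true
9. min(16, 21) = 16  true

No — constraint 5 is not satisfied.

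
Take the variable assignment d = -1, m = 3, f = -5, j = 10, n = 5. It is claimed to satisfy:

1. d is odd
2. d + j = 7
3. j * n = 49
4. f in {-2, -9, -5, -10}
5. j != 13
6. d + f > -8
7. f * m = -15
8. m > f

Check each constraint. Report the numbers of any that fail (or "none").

1. d = -1 is odd — OK.
2. d + j = -1 + 10 = 9, not 7 — violated.
3. j * n = 10 * 5 = 50, not 49 — violated.
4. f = -5 is in {-2, -9, -5, -10} — OK.
5. j = 10, and 10 ≠ 13 — OK.
6. d + f = -1 + (-5) = -6; -6 > -8 — OK.
7. f * m = -5 * 3 = -15 — OK.
8. m = 3, f = -5; 3 > -5 — OK.

Constraints 2 and 3 are violated.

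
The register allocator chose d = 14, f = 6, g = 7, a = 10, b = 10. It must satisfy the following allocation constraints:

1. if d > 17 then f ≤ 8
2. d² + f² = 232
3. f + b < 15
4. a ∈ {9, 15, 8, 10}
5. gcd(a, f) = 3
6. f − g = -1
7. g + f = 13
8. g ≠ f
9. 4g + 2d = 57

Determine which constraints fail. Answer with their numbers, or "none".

1. d = 14, not > 17; antecedent false, conditional vacuously true  ✔
2. d² + f² = 14² + 6² = 196 + 36 = 232  ✔
3. f + b = 6 + 10 = 16; 16 ≥ 15, bound 15 not met  ✘
4. a = 10 is in {9, 15, 8, 10}  ✔
5. gcd(10, 6) = 2, not 3  ✘
6. f − g = 6 − 7 = -1  ✔
7. g + f = 7 + 6 = 13  ✔
8. g = 7, f = 6; distinct  ✔
9. 4g + 2d = 4(7) + 2(14) = 56, not 57  ✘

Constraints 3, 5, 9 do not hold.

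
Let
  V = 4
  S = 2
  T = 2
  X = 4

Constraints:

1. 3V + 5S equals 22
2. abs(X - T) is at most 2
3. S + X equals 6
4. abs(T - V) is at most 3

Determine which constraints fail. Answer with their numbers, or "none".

1. 3V + 5S = 3(4) + 5(2) = 22 — OK.
2. abs(4 - 2) = 2; 2 ≤ 2 — OK.
3. S + X = 2 + 4 = 6 — OK.
4. abs(2 - 4) = 2; 2 ≤ 3 — OK.

Yes — all constraints hold.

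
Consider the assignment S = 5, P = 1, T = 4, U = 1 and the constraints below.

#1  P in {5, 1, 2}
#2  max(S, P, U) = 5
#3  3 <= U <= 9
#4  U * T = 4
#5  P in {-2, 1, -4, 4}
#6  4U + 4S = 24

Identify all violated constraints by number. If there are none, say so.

#1 P = 1 is in {5, 1, 2}  true
#2 max(5, 1, 1) = 5  true
#3 U = 1 is outside [3, 9]  false
#4 U * T = 1 * 4 = 4  true
#5 P = 1 is in {-2, 1, -4, 4}  true
#6 4U + 4S = 4(1) + 4(5) = 24  true

Constraint 3 does not hold.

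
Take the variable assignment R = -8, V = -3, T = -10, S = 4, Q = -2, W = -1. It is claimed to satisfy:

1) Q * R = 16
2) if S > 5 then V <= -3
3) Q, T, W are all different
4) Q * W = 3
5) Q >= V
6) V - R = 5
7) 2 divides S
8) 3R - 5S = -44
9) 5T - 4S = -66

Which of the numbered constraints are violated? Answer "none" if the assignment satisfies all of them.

Violated: 4.

1) Q * R = -2 * (-8) = 16  OK
2) S = 4, not > 5; antecedent false, conditional vacuously true  OK
3) values -2, -10, -1 are pairwise distinct  OK
4) Q * W = -2 * (-1) = 2, not 3  FAIL
5) Q = -2, V = -3; -2 ≥ -3  OK
6) V - R = -3 - (-8) = 5  OK
7) 4 / 2 = 2, so 2 divides 4  OK
8) 3R - 5S = 3(-8) - 5(4) = -44  OK
9) 5T - 4S = 5(-10) - 4(4) = -66  OK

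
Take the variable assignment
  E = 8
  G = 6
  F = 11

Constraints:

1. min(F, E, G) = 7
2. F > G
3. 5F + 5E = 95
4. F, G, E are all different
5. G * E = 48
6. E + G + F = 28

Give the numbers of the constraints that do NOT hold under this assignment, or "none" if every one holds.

No — constraints 1, 6 are not satisfied.

1. min(11, 8, 6) = 6, not 7  ✘
2. F = 11, G = 6; 11 > 6  ✔
3. 5F + 5E = 5(11) + 5(8) = 95  ✔
4. values 11, 6, 8 are pairwise distinct  ✔
5. G * E = 6 * 8 = 48  ✔
6. E + G + F = 8 + 6 + 11 = 25, not 28  ✘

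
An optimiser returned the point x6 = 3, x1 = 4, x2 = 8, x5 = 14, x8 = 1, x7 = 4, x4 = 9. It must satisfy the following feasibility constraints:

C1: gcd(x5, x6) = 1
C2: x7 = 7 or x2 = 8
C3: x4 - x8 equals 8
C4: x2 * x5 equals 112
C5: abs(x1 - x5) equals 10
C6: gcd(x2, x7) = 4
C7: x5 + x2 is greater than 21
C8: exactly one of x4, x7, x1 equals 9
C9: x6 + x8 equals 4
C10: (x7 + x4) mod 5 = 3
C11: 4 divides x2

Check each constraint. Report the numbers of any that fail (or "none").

None — every constraint holds.

C1: gcd(14, 3) = 1  ✓
C2: x7 = 4 ≠ 7, but x2 = 8 = 8 (second disjunct)  ✓
C3: x4 - x8 = 9 - 1 = 8  ✓
C4: x2 * x5 = 8 * 14 = 112  ✓
C5: abs(4 - 14) = 10  ✓
C6: gcd(8, 4) = 4  ✓
C7: x5 + x2 = 14 + 8 = 22; 22 > 21  ✓
C8: x4=9, x7=4, x1=4; 1 of them equals 9  ✓
C9: x6 + x8 = 3 + 1 = 4  ✓
C10: x7 + x4 = 13; 13 mod 5 = 3  ✓
C11: 8 / 4 = 2, so 4 divides 8  ✓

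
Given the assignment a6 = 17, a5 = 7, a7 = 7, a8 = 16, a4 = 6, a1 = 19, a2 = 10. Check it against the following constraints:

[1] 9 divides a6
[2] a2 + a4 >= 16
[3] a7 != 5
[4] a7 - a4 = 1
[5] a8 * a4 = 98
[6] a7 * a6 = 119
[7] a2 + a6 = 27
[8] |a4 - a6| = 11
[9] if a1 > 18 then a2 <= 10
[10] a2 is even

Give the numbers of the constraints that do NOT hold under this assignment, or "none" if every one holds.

No — constraints 1, 5 are not satisfied.

[1] 17 = 9*1 + 8, so 9 does not divide 17 — fails.
[2] a2 + a4 = 10 + 6 = 16; 16 ≥ 16 — holds.
[3] a7 = 7, and 7 ≠ 5 — holds.
[4] a7 - a4 = 7 - 6 = 1 — holds.
[5] a8 * a4 = 16 * 6 = 96, not 98 — fails.
[6] a7 * a6 = 7 * 17 = 119 — holds.
[7] a2 + a6 = 10 + 17 = 27 — holds.
[8] |6 - 17| = 11 — holds.
[9] a1 = 19 > 18, so we need a2 ≤ 10; a2 = 10 ≤ 10 — holds.
[10] a2 = 10 is even — holds.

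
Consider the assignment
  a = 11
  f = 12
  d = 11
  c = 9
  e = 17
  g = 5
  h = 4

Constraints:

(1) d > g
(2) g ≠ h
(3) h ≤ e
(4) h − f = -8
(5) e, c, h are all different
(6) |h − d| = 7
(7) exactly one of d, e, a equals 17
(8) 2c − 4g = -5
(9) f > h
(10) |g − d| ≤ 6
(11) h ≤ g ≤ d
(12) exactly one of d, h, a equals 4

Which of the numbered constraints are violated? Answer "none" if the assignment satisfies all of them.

Violated: 8.

(1) d = 11, g = 5; 11 > 5 — satisfied.
(2) g = 5, h = 4; distinct — satisfied.
(3) h = 4, e = 17; 4 ≤ 17 — satisfied.
(4) h − f = 4 − 12 = -8 — satisfied.
(5) values 17, 9, 4 are pairwise distinct — satisfied.
(6) |4 − 11| = 7 — satisfied.
(7) d=11, e=17, a=11; 1 of them equals 17 — satisfied.
(8) 2c − 4g = 2(9) − 4(5) = -2, not -5 — violated.
(9) f = 12, h = 4; 12 > 4 — satisfied.
(10) |5 − 11| = 6; 6 ≤ 6 — satisfied.
(11) values 4 ≤ 5 ≤ 11 — satisfied.
(12) d=11, h=4, a=11; 1 of them equals 4 — satisfied.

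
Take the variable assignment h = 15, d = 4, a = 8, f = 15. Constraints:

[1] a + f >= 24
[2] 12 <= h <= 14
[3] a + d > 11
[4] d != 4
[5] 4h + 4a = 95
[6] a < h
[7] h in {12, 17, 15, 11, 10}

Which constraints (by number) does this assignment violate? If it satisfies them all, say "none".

[1] a + f = 8 + 15 = 23; 23 < 24, bound 24 not met  FAIL
[2] h = 15 is outside [12, 14]  FAIL
[3] a + d = 8 + 4 = 12; 12 > 11  OK
[4] d = 4, but 4 is required to differ  FAIL
[5] 4h + 4a = 4(15) + 4(8) = 92, not 95  FAIL
[6] a = 8, h = 15; 8 < 15  OK
[7] h = 15 is in {12, 17, 15, 11, 10}  OK

The assignment fails constraints 1, 2, 4, and 5.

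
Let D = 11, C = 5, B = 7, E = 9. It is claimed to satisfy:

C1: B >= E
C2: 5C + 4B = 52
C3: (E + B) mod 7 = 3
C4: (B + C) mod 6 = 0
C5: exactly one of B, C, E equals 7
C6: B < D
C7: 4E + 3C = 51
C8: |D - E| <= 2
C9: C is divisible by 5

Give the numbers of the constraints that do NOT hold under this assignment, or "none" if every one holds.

C1: B = 7, E = 9; 7 < 9 (want ≥)  fails
C2: 5C + 4B = 5(5) + 4(7) = 53, not 52  fails
C3: E + B = 16; 16 mod 7 = 2, not 3  fails
C4: B + C = 12; 12 mod 6 = 0  holds
C5: B=7, C=5, E=9; 1 of them equals 7  holds
C6: B = 7, D = 11; 7 < 11  holds
C7: 4E + 3C = 4(9) + 3(5) = 51  holds
C8: |11 - 9| = 2; 2 ≤ 2  holds
C9: 5 / 5 = 1, so 5 divides 5  holds

Violated: 1, 2, and 3.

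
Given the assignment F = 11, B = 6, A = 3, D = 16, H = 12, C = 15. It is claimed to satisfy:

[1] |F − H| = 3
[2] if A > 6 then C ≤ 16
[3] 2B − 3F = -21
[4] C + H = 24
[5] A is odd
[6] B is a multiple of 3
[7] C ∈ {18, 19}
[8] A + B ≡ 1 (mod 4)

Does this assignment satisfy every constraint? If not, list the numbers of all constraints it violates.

Constraints 1, 4, and 7 do not hold.

[1] |11 − 12| = 1, not 3  fails
[2] A = 3, not > 6; antecedent false, conditional vacuously true  holds
[3] 2B − 3F = 2(6) − 3(11) = -21  holds
[4] C + H = 15 + 12 = 27, not 24  fails
[5] A = 3 is odd  holds
[6] 6 / 3 = 2, so 3 divides 6  holds
[7] C = 15 is not in {18, 19}  fails
[8] A + B = 9; 9 mod 4 = 1  holds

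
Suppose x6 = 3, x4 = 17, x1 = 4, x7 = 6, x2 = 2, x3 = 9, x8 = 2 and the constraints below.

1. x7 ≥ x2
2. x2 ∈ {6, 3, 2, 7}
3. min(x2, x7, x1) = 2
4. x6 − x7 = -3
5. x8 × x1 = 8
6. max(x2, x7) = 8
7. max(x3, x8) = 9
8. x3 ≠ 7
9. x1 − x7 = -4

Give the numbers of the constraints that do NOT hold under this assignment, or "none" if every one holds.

1. x7 = 6, x2 = 2; 6 ≥ 2 — holds.
2. x2 = 2 is in {6, 3, 2, 7} — holds.
3. min(2, 6, 4) = 2 — holds.
4. x6 − x7 = 3 − 6 = -3 — holds.
5. x8 × x1 = 2 × 4 = 8 — holds.
6. max(2, 6) = 6, not 8 — does not hold.
7. max(9, 2) = 9 — holds.
8. x3 = 9, and 9 ≠ 7 — holds.
9. x1 − x7 = 4 − 6 = -2, not -4 — does not hold.

Constraints 6, 9 are violated.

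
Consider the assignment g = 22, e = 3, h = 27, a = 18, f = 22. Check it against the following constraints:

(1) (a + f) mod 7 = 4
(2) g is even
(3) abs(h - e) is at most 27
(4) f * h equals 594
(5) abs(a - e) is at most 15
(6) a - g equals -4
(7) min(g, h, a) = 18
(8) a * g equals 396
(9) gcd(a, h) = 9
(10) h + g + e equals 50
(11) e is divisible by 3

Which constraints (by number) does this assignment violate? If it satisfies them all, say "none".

(1) a + f = 40; 40 mod 7 = 5, not 4  fails
(2) g = 22 is even  holds
(3) abs(27 - 3) = 24; 24 ≤ 27  holds
(4) f * h = 22 * 27 = 594  holds
(5) abs(18 - 3) = 15; 15 ≤ 15  holds
(6) a - g = 18 - 22 = -4  holds
(7) min(22, 27, 18) = 18  holds
(8) a * g = 18 * 22 = 396  holds
(9) gcd(18, 27) = 9  holds
(10) h + g + e = 27 + 22 + 3 = 52, not 50  fails
(11) 3 / 3 = 1, so 3 divides 3  holds

Constraints 1 and 10 are violated.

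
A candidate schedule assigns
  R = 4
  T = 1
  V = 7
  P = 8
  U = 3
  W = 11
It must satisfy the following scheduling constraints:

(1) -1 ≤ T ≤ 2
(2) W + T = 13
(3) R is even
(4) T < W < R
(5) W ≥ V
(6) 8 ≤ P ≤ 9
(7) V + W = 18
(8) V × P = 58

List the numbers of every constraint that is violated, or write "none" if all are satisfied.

The assignment fails constraints 2, 4, and 8.

(1) T = 1 lies in [-1, 2]  ✔
(2) W + T = 11 + 1 = 12, not 13  ✘
(3) R = 4 is even  ✔
(4) values 1, 11, 4; W = 11 is not < R = 4  ✘
(5) W = 11, V = 7; 11 ≥ 7  ✔
(6) P = 8 lies in [8, 9]  ✔
(7) V + W = 7 + 11 = 18  ✔
(8) V × P = 7 × 8 = 56, not 58  ✘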